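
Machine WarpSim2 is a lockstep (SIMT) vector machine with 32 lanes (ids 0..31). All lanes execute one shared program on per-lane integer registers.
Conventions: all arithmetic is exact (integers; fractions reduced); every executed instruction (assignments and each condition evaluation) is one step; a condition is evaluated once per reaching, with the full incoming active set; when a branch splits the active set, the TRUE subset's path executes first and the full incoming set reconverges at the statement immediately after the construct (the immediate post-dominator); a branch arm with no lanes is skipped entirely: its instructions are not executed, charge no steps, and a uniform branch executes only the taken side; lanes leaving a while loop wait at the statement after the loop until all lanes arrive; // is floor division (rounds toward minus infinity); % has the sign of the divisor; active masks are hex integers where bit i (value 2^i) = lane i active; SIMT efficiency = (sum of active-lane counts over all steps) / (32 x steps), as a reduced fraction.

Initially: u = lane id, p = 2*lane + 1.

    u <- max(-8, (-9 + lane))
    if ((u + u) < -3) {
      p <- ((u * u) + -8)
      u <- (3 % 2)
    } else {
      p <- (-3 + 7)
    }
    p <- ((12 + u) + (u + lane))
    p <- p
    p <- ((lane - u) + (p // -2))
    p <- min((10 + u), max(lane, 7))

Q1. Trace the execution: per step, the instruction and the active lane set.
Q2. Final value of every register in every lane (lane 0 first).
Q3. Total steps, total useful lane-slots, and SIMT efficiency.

step 0: u <- max(-8, (-9 + lane))    0xffffffff
step 1: eval ((u + u) < -3)          0xffffffff
step 2: p <- ((u * u) + -8)          0x000000ff
step 3: u <- (3 % 2)                 0x000000ff
step 4: p <- (-3 + 7)                0xffffff00
step 5: p <- ((12 + u) + (u + lane)) 0xffffffff
step 6: p <- p                       0xffffffff
step 7: p <- ((lane - u) + (p // -2)) 0xffffffff
step 8: p <- min((10 + u), max(lane, 7)) 0xffffffff

Answer: 9 steps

u: 1,1,1,1,1,1,1,1,-1,0,1,2,3,4,5,6,7,8,9,10,11,12,13,14,15,16,17,18,19,20,21,22
p: 7,7,7,7,7,7,7,7,8,9,10,11,12,13,14,15,16,17,18,19,20,21,22,23,24,25,26,27,28,29,30,31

steps = 9; useful = 232; efficiency = 232/288 = 29/36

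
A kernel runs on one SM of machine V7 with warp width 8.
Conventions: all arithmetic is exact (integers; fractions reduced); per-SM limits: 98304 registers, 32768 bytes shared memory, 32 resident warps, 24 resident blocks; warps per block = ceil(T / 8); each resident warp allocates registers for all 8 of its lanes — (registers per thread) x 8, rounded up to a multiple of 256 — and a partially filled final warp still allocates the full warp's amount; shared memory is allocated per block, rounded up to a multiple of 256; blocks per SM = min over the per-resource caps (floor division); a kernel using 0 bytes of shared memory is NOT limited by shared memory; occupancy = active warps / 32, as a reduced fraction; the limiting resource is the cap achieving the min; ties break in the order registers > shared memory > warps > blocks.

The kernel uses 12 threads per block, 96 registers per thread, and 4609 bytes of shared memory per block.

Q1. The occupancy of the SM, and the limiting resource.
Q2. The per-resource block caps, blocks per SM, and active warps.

Answer: occupancy 3/8, limited by shared memory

registers: 64 blocks
shared memory: 6 blocks
warps: 16 blocks
blocks: 24 blocks

Answer: 6 blocks, 12 active warps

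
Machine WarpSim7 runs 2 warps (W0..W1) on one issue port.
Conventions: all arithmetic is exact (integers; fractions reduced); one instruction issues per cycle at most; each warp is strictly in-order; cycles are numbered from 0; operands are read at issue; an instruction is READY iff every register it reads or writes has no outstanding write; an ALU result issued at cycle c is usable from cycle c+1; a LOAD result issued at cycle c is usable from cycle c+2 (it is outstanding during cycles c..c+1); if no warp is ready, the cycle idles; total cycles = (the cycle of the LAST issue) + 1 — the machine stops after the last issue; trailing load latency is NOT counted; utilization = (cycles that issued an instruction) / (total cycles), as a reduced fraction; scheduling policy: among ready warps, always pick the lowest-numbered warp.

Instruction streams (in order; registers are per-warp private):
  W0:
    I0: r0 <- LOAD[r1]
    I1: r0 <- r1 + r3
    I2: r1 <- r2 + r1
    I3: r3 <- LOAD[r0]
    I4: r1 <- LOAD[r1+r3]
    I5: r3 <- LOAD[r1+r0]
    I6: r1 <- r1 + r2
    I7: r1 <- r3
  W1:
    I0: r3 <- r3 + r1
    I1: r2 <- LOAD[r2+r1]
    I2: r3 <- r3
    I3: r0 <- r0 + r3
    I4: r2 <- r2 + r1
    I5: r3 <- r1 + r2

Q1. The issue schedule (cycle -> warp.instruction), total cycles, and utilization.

cycle 0: W0.I0
cycle 1: W1.I0
cycle 2: W0.I1
cycle 3: W0.I2
cycle 4: W0.I3
cycle 5: W1.I1
cycle 6: W0.I4
cycle 7: W1.I2
cycle 8: W0.I5
cycle 9: W0.I6
cycle 10: W0.I7
cycle 11: W1.I3
cycle 12: W1.I4
cycle 13: W1.I5

Answer: 14 cycles, utilization 1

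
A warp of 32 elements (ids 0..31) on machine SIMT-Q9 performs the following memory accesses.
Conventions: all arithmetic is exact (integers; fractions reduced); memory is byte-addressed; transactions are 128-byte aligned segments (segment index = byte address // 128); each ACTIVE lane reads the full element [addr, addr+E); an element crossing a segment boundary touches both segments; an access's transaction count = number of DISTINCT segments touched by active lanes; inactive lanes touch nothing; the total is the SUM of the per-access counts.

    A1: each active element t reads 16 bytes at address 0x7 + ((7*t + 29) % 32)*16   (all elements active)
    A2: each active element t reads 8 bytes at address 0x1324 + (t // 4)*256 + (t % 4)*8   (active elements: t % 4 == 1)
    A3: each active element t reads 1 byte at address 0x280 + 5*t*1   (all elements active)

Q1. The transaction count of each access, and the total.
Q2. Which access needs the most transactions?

A1: 5 transactions
A2: 8 transactions
A3: 2 transactions

Answer: 5,8,2; total 15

Answer: A2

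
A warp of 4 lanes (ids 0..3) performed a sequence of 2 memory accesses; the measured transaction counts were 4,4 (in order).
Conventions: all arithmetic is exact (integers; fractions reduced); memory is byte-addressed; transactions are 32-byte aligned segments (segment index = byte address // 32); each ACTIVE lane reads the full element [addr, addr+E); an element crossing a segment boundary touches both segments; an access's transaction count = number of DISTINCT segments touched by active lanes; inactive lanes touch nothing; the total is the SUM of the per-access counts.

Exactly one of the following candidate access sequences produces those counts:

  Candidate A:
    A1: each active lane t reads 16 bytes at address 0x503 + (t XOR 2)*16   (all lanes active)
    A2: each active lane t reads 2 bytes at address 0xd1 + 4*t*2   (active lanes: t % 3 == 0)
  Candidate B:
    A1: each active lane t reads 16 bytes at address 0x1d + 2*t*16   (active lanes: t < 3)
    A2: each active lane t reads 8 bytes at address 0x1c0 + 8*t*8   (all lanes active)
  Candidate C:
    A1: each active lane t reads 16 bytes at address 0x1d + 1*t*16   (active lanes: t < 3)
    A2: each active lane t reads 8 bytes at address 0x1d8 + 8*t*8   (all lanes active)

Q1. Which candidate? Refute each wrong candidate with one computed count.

A: A1 gives 3 transactions, not 4
C: A1 gives 3 transactions, not 4
B: all counts match (4,4)

Answer: B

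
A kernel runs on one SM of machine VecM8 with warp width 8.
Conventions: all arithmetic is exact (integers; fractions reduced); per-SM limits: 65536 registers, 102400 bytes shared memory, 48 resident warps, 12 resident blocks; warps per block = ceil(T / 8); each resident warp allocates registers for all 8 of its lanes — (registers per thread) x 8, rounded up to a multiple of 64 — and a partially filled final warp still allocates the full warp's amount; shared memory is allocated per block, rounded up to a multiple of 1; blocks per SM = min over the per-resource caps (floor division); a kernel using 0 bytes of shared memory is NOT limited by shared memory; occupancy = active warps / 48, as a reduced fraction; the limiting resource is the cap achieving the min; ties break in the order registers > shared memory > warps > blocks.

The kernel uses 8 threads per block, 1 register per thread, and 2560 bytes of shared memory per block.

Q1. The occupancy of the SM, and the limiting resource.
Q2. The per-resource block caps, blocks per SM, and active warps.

Answer: occupancy 1/4, limited by blocks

registers: 1024 blocks
shared memory: 40 blocks
warps: 48 blocks
blocks: 12 blocks

Answer: 12 blocks, 12 active warps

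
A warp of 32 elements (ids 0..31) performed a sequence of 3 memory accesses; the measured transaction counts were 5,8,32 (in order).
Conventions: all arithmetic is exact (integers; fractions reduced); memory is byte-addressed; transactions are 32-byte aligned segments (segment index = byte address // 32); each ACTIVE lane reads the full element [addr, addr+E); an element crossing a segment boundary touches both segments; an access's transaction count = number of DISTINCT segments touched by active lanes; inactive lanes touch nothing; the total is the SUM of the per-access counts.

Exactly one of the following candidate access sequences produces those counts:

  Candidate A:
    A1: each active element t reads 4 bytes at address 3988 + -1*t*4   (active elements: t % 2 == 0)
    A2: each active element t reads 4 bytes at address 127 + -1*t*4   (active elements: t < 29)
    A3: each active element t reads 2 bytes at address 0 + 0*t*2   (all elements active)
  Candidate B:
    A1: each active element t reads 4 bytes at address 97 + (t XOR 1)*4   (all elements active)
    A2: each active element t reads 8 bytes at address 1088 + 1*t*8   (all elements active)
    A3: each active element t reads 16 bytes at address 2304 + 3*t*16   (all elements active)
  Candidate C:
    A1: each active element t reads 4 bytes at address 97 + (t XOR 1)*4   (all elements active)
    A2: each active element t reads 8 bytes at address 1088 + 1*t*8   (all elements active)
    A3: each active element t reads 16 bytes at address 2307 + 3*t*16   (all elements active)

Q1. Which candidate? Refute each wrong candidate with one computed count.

A: A2 gives 5 transactions, not 8
C: A3 gives 48 transactions, not 32
B: all counts match (5,8,32)

Answer: B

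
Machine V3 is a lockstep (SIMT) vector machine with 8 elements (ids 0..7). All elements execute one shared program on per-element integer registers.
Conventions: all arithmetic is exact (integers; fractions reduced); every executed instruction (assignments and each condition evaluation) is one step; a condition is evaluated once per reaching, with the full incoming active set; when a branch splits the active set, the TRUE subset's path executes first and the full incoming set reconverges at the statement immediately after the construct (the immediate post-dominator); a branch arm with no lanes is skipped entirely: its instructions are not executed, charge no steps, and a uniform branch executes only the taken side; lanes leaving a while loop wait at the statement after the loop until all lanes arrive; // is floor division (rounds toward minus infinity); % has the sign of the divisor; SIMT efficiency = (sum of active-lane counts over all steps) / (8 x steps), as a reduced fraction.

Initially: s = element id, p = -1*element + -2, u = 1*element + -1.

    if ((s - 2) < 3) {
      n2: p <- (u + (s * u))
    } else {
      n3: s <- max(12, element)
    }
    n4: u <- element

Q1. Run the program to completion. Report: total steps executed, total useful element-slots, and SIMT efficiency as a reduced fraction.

Answer: 4 steps, 24 useful, 3/4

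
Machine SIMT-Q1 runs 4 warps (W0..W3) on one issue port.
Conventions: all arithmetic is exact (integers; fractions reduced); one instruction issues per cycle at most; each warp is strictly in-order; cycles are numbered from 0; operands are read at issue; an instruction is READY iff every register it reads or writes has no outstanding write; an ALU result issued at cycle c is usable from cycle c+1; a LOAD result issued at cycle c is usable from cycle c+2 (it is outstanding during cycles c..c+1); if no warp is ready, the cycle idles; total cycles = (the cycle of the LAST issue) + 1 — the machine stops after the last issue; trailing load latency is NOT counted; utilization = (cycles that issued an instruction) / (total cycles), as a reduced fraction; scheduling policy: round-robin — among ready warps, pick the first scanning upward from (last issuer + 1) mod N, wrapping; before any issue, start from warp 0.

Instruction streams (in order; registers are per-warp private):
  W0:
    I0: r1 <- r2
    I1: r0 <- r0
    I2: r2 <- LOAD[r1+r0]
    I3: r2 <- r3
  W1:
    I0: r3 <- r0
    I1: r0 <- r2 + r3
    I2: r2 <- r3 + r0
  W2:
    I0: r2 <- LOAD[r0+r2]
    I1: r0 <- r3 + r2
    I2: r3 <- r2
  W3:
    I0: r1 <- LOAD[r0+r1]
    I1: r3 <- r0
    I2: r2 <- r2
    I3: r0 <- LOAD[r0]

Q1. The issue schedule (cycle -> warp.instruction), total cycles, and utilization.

cycle 0: W0.I0
cycle 1: W1.I0
cycle 2: W2.I0
cycle 3: W3.I0
cycle 4: W0.I1
cycle 5: W1.I1
cycle 6: W2.I1
cycle 7: W3.I1
cycle 8: W0.I2
cycle 9: W1.I2
cycle 10: W2.I2
cycle 11: W3.I2
cycle 12: W0.I3
cycle 13: W3.I3

Answer: 14 cycles, utilization 1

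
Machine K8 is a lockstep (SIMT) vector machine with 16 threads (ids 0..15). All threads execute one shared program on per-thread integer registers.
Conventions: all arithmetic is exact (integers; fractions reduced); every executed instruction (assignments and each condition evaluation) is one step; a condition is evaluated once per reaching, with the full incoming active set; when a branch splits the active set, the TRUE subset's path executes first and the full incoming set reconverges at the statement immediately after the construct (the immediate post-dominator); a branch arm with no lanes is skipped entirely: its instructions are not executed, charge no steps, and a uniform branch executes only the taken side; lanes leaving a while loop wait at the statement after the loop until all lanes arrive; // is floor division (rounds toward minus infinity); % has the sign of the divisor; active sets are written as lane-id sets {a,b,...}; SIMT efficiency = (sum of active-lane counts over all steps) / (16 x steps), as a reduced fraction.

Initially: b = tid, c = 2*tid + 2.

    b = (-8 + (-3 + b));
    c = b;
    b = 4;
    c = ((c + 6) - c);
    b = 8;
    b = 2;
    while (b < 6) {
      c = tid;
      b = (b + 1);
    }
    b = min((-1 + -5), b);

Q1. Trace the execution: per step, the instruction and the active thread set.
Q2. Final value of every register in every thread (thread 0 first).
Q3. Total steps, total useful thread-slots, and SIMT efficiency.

step 0: b <- (-8 + (-3 + b))         {0,1,2,3,4,5,6,7,8,9,10,11,12,13,14,15}
step 1: c <- b                       {0,1,2,3,4,5,6,7,8,9,10,11,12,13,14,15}
step 2: b <- 4                       {0,1,2,3,4,5,6,7,8,9,10,11,12,13,14,15}
step 3: c <- ((c + 6) - c)           {0,1,2,3,4,5,6,7,8,9,10,11,12,13,14,15}
step 4: b <- 8                       {0,1,2,3,4,5,6,7,8,9,10,11,12,13,14,15}
step 5: b <- 2                       {0,1,2,3,4,5,6,7,8,9,10,11,12,13,14,15}
step 6: eval (b < 6)                 {0,1,2,3,4,5,6,7,8,9,10,11,12,13,14,15}
step 7: c <- tid                     {0,1,2,3,4,5,6,7,8,9,10,11,12,13,14,15}
step 8: b <- (b + 1)                 {0,1,2,3,4,5,6,7,8,9,10,11,12,13,14,15}
step 9: eval (b < 6)                 {0,1,2,3,4,5,6,7,8,9,10,11,12,13,14,15}
step 10: c <- tid                     {0,1,2,3,4,5,6,7,8,9,10,11,12,13,14,15}
step 11: b <- (b + 1)                 {0,1,2,3,4,5,6,7,8,9,10,11,12,13,14,15}
step 12: eval (b < 6)                 {0,1,2,3,4,5,6,7,8,9,10,11,12,13,14,15}
step 13: c <- tid                     {0,1,2,3,4,5,6,7,8,9,10,11,12,13,14,15}
step 14: b <- (b + 1)                 {0,1,2,3,4,5,6,7,8,9,10,11,12,13,14,15}
step 15: eval (b < 6)                 {0,1,2,3,4,5,6,7,8,9,10,11,12,13,14,15}
step 16: c <- tid                     {0,1,2,3,4,5,6,7,8,9,10,11,12,13,14,15}
step 17: b <- (b + 1)                 {0,1,2,3,4,5,6,7,8,9,10,11,12,13,14,15}
step 18: eval (b < 6)                 {0,1,2,3,4,5,6,7,8,9,10,11,12,13,14,15}
step 19: b <- min((-1 + -5), b)       {0,1,2,3,4,5,6,7,8,9,10,11,12,13,14,15}

Answer: 20 steps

b: -6,-6,-6,-6,-6,-6,-6,-6,-6,-6,-6,-6,-6,-6,-6,-6
c: 0,1,2,3,4,5,6,7,8,9,10,11,12,13,14,15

steps = 20; useful = 320; efficiency = 320/320 = 1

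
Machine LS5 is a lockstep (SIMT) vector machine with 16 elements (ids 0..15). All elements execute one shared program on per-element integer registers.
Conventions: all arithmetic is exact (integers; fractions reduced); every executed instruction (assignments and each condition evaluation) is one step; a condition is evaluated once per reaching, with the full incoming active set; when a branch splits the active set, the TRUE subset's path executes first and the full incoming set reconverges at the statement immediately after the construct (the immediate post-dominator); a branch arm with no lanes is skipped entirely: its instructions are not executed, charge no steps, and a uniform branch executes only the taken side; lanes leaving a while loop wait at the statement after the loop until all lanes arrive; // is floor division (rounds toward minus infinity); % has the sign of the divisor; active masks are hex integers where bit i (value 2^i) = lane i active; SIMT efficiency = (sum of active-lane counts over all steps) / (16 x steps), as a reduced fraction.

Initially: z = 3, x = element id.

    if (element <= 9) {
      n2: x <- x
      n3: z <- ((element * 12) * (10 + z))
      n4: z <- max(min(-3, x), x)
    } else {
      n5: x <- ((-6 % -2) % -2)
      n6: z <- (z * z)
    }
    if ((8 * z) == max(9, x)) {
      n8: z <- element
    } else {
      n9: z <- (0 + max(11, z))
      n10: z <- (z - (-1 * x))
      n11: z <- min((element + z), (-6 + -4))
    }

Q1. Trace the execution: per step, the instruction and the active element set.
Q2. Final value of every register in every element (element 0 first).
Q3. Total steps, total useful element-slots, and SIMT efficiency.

step 0: eval (element <= 9)          0xffff
step 1: x <- x                       0x03ff
step 2: z <- ((element * 12) * (10 + z)) 0x03ff
step 3: z <- max(min(-3, x), x)      0x03ff
step 4: x <- ((-6 % -2) % -2)        0xfc00
step 5: z <- (z * z)                 0xfc00
step 6: eval ((8 * z) == max(9, x))  0xffff
step 7: z <- (0 + max(11, z))        0xffff
step 8: z <- (z - (-1 * x))          0xffff
step 9: z <- min((element + z), (-6 + -4)) 0xffff

Answer: 10 steps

z: -10,-10,-10,-10,-10,-10,-10,-10,-10,-10,-10,-10,-10,-10,-10,-10
x: 0,1,2,3,4,5,6,7,8,9,0,0,0,0,0,0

steps = 10; useful = 122; efficiency = 122/160 = 61/80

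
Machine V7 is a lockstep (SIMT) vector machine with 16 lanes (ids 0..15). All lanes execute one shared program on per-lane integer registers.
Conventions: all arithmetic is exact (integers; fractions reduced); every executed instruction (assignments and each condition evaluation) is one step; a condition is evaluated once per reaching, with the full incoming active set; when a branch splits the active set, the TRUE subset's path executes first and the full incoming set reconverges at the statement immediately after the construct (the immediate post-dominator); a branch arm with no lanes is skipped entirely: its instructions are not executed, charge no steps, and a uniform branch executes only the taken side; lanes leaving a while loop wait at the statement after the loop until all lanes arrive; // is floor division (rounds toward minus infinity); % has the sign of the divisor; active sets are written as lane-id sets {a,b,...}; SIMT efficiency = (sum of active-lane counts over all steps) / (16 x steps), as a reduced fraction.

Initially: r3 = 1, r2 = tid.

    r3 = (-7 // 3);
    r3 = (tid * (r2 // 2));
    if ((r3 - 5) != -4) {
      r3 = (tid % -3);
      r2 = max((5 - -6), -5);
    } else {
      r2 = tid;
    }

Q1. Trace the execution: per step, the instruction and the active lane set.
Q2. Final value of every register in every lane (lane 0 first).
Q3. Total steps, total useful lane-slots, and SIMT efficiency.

step 0: r3 <- (-7 // 3)              {0,1,2,3,4,5,6,7,8,9,10,11,12,13,14,15}
step 1: r3 <- (tid * (r2 // 2))      {0,1,2,3,4,5,6,7,8,9,10,11,12,13,14,15}
step 2: eval ((r3 - 5) != -4)        {0,1,2,3,4,5,6,7,8,9,10,11,12,13,14,15}
step 3: r3 <- (tid % -3)             {0,1,2,3,4,5,6,7,8,9,10,11,12,13,14,15}
step 4: r2 <- max((5 - -6), -5)      {0,1,2,3,4,5,6,7,8,9,10,11,12,13,14,15}

Answer: 5 steps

r3: 0,-2,-1,0,-2,-1,0,-2,-1,0,-2,-1,0,-2,-1,0
r2: 11,11,11,11,11,11,11,11,11,11,11,11,11,11,11,11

steps = 5; useful = 80; efficiency = 80/80 = 1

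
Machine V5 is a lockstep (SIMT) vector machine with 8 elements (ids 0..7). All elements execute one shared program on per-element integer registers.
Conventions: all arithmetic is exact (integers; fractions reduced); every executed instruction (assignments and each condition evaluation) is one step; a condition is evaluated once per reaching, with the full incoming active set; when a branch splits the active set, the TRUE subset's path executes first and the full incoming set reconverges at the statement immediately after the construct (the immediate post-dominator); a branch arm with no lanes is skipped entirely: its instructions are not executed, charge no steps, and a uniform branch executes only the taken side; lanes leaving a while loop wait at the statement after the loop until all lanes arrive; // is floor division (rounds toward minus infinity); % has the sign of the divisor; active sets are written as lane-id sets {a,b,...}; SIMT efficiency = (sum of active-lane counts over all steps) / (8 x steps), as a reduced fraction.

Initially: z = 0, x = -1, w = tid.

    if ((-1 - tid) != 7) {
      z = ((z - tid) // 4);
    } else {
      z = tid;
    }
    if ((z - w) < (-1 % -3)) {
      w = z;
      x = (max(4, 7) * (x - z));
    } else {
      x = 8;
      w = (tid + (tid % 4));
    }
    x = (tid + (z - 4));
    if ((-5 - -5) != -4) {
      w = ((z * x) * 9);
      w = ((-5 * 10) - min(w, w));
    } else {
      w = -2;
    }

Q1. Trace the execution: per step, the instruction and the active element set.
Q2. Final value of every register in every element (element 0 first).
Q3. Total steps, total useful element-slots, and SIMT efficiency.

step 0: eval ((-1 - tid) != 7)       {0,1,2,3,4,5,6,7}
step 1: z <- ((z - tid) // 4)        {0,1,2,3,4,5,6,7}
step 2: eval ((z - w) < (-1 % -3))   {0,1,2,3,4,5,6,7}
step 3: w <- z                       {1,2,3,4,5,6,7}
step 4: x <- (max(4, 7) * (x - z))   {1,2,3,4,5,6,7}
step 5: x <- 8                       {0}
step 6: w <- (tid + (tid % 4))       {0}
step 7: x <- (tid + (z - 4))         {0,1,2,3,4,5,6,7}
step 8: eval ((-5 - -5) != -4)       {0,1,2,3,4,5,6,7}
step 9: w <- ((z * x) * 9)           {0,1,2,3,4,5,6,7}
step 10: w <- ((-5 * 10) - min(w, w)) {0,1,2,3,4,5,6,7}

Answer: 11 steps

z: 0,-1,-1,-1,-1,-2,-2,-2
x: -4,-4,-3,-2,-1,-1,0,1
w: -50,-86,-77,-68,-59,-68,-50,-32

steps = 11; useful = 72; efficiency = 72/88 = 9/11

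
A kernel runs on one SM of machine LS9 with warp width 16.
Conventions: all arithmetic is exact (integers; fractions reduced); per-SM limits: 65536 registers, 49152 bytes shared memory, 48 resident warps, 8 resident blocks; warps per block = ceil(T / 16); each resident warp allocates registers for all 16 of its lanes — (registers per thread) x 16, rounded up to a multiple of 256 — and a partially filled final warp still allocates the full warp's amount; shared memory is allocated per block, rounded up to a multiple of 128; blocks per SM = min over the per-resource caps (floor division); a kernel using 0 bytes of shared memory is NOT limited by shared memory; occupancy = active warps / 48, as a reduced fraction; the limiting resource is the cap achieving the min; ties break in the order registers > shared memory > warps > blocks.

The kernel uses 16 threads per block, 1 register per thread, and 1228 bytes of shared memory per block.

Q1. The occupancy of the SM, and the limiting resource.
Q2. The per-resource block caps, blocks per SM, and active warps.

Answer: occupancy 1/6, limited by blocks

registers: 256 blocks
shared memory: 38 blocks
warps: 48 blocks
blocks: 8 blocks

Answer: 8 blocks, 8 active warps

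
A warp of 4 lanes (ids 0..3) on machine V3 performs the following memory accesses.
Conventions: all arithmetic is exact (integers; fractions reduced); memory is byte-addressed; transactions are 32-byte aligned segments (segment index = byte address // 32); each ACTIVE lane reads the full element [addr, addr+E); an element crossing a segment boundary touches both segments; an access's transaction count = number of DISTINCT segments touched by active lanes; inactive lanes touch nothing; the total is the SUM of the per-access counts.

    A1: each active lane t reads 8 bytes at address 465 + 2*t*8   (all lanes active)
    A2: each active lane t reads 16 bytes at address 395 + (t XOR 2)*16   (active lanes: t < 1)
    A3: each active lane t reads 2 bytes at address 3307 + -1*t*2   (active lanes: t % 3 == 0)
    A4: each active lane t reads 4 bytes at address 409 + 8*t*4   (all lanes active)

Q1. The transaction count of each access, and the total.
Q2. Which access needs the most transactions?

A1: 3 transactions
A2: 1 transaction
A3: 1 transaction
A4: 4 transactions

Answer: 3,1,1,4; total 9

Answer: A4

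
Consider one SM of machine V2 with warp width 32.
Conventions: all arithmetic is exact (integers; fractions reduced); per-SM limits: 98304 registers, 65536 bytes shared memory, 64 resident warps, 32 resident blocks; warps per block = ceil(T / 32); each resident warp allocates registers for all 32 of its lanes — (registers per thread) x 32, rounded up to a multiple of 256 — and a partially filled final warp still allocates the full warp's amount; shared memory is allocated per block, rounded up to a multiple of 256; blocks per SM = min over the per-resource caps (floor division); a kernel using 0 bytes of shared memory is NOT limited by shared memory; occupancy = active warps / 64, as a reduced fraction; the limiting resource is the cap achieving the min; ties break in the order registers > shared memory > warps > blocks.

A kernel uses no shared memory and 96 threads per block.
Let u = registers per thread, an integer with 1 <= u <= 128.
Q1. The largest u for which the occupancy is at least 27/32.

Answer: u = 56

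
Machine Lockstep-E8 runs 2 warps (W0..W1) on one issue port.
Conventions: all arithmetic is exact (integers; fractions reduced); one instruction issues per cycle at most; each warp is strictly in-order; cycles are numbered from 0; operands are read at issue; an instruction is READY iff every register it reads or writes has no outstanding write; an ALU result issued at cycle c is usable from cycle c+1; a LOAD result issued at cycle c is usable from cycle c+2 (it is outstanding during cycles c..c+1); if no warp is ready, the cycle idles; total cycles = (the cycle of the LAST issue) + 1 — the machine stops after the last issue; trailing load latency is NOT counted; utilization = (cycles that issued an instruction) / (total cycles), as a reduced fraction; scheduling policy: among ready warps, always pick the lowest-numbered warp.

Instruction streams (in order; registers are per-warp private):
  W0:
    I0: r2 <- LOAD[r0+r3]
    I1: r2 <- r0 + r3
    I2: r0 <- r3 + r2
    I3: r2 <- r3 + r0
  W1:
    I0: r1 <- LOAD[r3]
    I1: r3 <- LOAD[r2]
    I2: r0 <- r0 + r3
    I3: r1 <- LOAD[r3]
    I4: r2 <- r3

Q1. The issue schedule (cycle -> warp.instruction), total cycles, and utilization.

cycle 0: W0.I0
cycle 1: W1.I0
cycle 2: W0.I1
cycle 3: W0.I2
cycle 4: W0.I3
cycle 5: W1.I1
cycle 6: idle
cycle 7: W1.I2
cycle 8: W1.I3
cycle 9: W1.I4

Answer: 10 cycles, utilization 9/10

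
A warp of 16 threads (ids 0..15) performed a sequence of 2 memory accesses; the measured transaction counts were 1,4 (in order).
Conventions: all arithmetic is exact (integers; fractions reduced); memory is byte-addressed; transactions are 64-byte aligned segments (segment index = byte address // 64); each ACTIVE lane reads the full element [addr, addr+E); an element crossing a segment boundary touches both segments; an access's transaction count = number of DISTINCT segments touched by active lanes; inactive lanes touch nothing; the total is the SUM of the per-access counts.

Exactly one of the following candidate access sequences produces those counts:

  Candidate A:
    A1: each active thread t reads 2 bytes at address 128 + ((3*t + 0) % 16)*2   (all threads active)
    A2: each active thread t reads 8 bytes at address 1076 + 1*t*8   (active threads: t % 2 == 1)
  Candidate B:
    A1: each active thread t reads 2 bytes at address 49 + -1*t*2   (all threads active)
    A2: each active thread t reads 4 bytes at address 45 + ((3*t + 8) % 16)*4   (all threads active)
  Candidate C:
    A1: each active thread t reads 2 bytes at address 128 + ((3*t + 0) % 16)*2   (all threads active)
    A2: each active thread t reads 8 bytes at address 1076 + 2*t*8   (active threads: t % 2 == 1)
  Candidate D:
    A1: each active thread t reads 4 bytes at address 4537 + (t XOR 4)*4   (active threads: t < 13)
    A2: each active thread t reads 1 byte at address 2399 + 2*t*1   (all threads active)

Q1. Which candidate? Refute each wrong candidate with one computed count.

A: A2 gives 3 transactions, not 4
B: A2 gives 2 transactions, not 4
D: A1 gives 2 transactions, not 1
C: all counts match (1,4)

Answer: C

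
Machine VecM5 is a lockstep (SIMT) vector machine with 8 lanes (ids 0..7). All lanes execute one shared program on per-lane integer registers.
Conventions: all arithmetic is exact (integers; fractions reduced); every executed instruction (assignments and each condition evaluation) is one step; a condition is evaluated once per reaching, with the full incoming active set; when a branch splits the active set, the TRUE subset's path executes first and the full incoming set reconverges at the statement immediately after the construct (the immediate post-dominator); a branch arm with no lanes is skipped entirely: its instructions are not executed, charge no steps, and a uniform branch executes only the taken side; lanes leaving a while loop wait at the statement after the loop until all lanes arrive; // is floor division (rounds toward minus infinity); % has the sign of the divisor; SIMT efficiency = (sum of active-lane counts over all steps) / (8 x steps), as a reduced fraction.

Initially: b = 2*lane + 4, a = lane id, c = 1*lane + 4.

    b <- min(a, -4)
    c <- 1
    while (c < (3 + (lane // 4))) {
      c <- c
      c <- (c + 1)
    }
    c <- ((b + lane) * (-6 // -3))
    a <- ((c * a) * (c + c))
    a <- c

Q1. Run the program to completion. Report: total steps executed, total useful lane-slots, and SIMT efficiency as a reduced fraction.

Answer: 15 steps, 108 useful, 9/10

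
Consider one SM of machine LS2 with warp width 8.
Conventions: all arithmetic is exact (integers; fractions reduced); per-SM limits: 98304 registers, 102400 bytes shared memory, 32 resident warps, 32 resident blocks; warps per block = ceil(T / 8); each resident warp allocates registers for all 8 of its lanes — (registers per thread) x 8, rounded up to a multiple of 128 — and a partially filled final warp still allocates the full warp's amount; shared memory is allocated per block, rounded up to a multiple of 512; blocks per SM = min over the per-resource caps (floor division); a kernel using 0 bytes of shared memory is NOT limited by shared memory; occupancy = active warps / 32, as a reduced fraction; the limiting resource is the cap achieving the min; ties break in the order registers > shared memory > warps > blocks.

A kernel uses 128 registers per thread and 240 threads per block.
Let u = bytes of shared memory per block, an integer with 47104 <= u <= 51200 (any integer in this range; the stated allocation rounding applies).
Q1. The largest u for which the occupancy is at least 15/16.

Answer: u = 51200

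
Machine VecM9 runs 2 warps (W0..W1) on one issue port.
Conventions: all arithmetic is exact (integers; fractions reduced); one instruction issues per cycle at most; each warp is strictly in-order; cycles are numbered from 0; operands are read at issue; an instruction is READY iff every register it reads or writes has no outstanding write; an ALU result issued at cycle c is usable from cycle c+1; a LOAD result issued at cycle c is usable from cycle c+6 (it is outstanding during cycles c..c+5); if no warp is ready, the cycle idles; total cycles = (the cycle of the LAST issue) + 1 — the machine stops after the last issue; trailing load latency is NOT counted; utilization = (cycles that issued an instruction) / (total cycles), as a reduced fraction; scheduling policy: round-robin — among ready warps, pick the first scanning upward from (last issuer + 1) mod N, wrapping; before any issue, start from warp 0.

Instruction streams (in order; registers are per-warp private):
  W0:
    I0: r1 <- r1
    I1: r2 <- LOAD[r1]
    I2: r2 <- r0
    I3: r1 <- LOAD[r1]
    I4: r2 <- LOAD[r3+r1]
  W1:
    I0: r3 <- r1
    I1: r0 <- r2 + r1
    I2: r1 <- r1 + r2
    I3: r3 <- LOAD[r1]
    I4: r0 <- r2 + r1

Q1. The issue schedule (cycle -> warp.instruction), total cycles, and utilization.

cycle 0: W0.I0
cycle 1: W1.I0
cycle 2: W0.I1
cycle 3: W1.I1
cycle 4: W1.I2
cycle 5: W1.I3
cycle 6: W1.I4
cycle 7: idle
cycle 8: W0.I2
cycle 9: W0.I3
cycle 10: idle
cycle 11: idle
cycle 12: idle
cycle 13: idle
cycle 14: idle
cycle 15: W0.I4

Answer: 16 cycles, utilization 5/8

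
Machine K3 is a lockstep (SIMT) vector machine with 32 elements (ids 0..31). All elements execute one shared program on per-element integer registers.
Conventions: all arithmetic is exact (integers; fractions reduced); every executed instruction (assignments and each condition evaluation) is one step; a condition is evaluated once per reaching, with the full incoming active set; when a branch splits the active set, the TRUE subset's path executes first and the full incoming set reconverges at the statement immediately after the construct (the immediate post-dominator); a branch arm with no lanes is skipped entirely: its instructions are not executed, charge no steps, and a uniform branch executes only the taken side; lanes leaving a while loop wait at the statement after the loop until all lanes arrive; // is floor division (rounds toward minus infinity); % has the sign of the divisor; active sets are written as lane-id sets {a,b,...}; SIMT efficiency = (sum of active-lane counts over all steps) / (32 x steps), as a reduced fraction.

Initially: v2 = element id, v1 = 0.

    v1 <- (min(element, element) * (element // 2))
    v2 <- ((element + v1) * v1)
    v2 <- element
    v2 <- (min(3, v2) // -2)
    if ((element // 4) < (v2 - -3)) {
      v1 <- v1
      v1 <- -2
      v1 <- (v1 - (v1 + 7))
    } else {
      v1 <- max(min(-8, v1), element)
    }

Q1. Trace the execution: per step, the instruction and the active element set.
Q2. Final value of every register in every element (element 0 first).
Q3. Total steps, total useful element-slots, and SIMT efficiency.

step 0: v1 <- (min(element, element) * (element // 2)) {0,1,2,3,4,5,6,7,8,9,10,11,12,13,14,15,16,17,18,19,20,21,22,23,24,25,26,27,28,29,30,31}
step 1: v2 <- ((element + v1) * v1)  {0,1,2,3,4,5,6,7,8,9,10,11,12,13,14,15,16,17,18,19,20,21,22,23,24,25,26,27,28,29,30,31}
step 2: v2 <- element                {0,1,2,3,4,5,6,7,8,9,10,11,12,13,14,15,16,17,18,19,20,21,22,23,24,25,26,27,28,29,30,31}
step 3: v2 <- (min(3, v2) // -2)     {0,1,2,3,4,5,6,7,8,9,10,11,12,13,14,15,16,17,18,19,20,21,22,23,24,25,26,27,28,29,30,31}
step 4: eval ((element // 4) < (v2 - -3)) {0,1,2,3,4,5,6,7,8,9,10,11,12,13,14,15,16,17,18,19,20,21,22,23,24,25,26,27,28,29,30,31}
step 5: v1 <- v1                     {0,1,2,3}
step 6: v1 <- -2                     {0,1,2,3}
step 7: v1 <- (v1 - (v1 + 7))        {0,1,2,3}
step 8: v1 <- max(min(-8, v1), element) {4,5,6,7,8,9,10,11,12,13,14,15,16,17,18,19,20,21,22,23,24,25,26,27,28,29,30,31}

Answer: 9 steps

v2: 0,-1,-1,-2,-2,-2,-2,-2,-2,-2,-2,-2,-2,-2,-2,-2,-2,-2,-2,-2,-2,-2,-2,-2,-2,-2,-2,-2,-2,-2,-2,-2
v1: -7,-7,-7,-7,4,5,6,7,8,9,10,11,12,13,14,15,16,17,18,19,20,21,22,23,24,25,26,27,28,29,30,31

steps = 9; useful = 200; efficiency = 200/288 = 25/36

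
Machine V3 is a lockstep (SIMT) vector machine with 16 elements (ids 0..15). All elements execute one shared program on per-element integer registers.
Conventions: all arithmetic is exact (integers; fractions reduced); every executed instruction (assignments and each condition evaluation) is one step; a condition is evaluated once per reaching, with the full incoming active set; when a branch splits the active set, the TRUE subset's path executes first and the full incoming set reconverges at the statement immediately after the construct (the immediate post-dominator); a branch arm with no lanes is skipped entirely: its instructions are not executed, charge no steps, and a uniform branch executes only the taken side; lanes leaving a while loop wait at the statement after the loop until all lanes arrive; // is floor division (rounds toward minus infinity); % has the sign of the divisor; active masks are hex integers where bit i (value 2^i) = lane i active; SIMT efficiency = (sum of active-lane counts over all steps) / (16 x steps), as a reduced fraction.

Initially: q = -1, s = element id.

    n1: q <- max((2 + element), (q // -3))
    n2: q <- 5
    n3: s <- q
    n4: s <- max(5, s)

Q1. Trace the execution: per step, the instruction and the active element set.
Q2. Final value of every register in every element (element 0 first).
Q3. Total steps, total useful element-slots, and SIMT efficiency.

step 0: q <- max((2 + element), (q // -3)) 0xffff
step 1: q <- 5                       0xffff
step 2: s <- q                       0xffff
step 3: s <- max(5, s)               0xffff

Answer: 4 steps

q: 5,5,5,5,5,5,5,5,5,5,5,5,5,5,5,5
s: 5,5,5,5,5,5,5,5,5,5,5,5,5,5,5,5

steps = 4; useful = 64; efficiency = 64/64 = 1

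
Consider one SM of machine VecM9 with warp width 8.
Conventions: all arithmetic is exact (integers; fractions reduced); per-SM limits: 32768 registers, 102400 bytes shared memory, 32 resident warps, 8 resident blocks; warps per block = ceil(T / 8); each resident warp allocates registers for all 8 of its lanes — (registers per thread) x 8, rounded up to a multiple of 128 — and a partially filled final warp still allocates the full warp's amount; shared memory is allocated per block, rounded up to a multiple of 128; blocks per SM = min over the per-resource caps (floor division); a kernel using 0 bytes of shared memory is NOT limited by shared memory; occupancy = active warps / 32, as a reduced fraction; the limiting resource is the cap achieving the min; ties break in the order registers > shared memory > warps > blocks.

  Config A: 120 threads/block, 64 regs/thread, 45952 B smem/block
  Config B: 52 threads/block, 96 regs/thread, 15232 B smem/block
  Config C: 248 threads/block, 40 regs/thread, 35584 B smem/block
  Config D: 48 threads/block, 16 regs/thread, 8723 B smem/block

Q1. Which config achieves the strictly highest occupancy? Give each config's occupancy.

occupancies: A 15/16, B 7/8, C 31/32, D 15/16

Answer: C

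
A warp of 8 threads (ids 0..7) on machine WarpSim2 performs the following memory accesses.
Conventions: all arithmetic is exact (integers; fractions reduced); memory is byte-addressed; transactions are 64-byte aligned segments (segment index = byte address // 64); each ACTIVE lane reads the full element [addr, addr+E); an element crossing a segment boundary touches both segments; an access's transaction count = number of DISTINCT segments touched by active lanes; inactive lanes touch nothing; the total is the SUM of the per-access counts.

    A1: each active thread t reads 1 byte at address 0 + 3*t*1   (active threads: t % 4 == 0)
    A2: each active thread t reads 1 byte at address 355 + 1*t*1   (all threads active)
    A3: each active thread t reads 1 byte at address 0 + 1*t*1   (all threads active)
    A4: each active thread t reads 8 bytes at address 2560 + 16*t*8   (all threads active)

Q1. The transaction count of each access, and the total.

A1: 1 transaction
A2: 1 transaction
A3: 1 transaction
A4: 8 transactions

Answer: 1,1,1,8; total 11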